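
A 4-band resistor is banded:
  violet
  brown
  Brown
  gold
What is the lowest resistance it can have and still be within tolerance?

674.5 Ω

Violet → 7 (first significant figure)
Brown → 1 (second significant figure)
Brown → ×10 multiplier
Gold → ±5% tolerance
71 × 10 = 710 Ω
Lowest = 710 × (1 − 5/100) = 674.5 Ω.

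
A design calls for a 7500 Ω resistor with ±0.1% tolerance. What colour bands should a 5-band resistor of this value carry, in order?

violet, green, black, brown, violet

7500 Ω = 750 × 10^1.
7 → violet
5 → green
0 → black
Multiplier 10^1 → brown.
±0.1% tolerance → violet.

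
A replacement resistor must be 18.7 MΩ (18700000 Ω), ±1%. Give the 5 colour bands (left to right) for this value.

brown, grey, violet, green, brown

18700000 Ω = 187 × 10^5.
1 → brown
8 → grey
7 → violet
Multiplier 10^5 → green.
±1% tolerance → brown.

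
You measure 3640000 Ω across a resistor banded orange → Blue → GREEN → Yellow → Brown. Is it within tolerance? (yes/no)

yes

Orange → 3 (first significant figure)
Blue → 6 (second significant figure)
Green → 5 (third significant figure)
Yellow → ×10^4 multiplier
Brown → ±1% tolerance
365 × 10000 = 3650000 Ω
Allowed range: 3613500 Ω to 3686500 Ω.
3640000 Ω lies inside that range.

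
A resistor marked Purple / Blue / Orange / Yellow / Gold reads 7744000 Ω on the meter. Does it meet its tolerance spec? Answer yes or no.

Violet → 7 (first significant figure)
Blue → 6 (second significant figure)
Orange → 3 (third significant figure)
Yellow → ×10^4 multiplier
Gold → ±5% tolerance
763 × 10000 = 7630000 Ω
Allowed range: 7248500 Ω to 8011500 Ω.
7744000 Ω lies inside that range.

yes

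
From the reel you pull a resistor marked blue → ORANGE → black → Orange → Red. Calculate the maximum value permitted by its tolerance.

642600 Ω

Blue → 6 (first significant figure)
Orange → 3 (second significant figure)
Black → 0 (third significant figure)
Orange → ×10^3 multiplier
Red → ±2% tolerance
630 × 1000 = 630000 Ω
Maximum = 630000 × (1 + 2/100) = 642600 Ω.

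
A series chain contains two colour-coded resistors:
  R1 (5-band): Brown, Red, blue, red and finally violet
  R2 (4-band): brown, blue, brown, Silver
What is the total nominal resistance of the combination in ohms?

R1: brown, red, blue → 126; red ×10^2 → 12600 Ω.
R2: brown, blue → 16; brown ×10 → 160 Ω.
Series: 12600 + 160 = 12760 Ω.

12760 Ω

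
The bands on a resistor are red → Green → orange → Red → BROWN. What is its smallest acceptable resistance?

Red → 2 (first significant figure)
Green → 5 (second significant figure)
Orange → 3 (third significant figure)
Red → ×10^2 multiplier
Brown → ±1% tolerance
253 × 100 = 25300 Ω
Smallest = 25300 × (1 − 1/100) = 25047 Ω.

25047 Ω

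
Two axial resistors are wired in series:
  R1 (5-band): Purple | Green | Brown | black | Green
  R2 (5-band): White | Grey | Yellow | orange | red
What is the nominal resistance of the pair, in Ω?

984751 Ω

R1: violet, green, brown → 751; black ×1 → 751 Ω.
R2: white, grey, yellow → 984; orange ×10^3 → 984000 Ω.
Series: 751 + 984000 = 984751 Ω.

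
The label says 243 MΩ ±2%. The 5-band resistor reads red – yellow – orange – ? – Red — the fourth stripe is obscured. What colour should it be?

243000000 Ω = 243 × 10^6.
The fourth band is the multiplier, 10^6, which is blue.

blue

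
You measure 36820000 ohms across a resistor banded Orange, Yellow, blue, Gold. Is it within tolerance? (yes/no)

no

Orange → 3 (first significant figure)
Yellow → 4 (second significant figure)
Blue → ×10^6 multiplier
Gold → ±5% tolerance
34 × 1000000 = 34000000 Ω
Allowed range: 32300000 Ω to 35700000 Ω.
36820000 ohms lies outside that range.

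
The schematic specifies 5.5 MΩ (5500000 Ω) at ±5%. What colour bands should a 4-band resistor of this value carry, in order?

green, green, green, gold

5500000 Ω = 55 × 10^5.
5 → green
5 → green
Multiplier 10^5 → green.
±5% tolerance → gold.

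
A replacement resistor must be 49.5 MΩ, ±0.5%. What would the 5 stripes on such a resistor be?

yellow, white, green, green, green

49500000 Ω = 495 × 10^5.
4 → yellow
9 → white
5 → green
Multiplier 10^5 → green.
±0.5% tolerance → green.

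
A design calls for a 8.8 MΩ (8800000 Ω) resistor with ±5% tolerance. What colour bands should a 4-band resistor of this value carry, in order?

grey, grey, green, gold

8800000 Ω = 88 × 10^5.
8 → grey
8 → grey
Multiplier 10^5 → green.
±5% tolerance → gold.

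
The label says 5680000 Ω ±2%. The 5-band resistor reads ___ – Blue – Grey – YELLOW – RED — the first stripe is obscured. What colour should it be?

5680000 Ω = 568 × 10^4.
The first band gives digit 5 of the significand, and 5 is green.

green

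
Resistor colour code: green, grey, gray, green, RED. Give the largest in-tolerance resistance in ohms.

59976000 Ω

Green → 5 (first significant figure)
Grey → 8 (second significant figure)
Grey → 8 (third significant figure)
Green → ×10^5 multiplier
Red → ±2% tolerance
588 × 100000 = 58800000 Ω
Largest = 58800000 × (1 + 2/100) = 59976000 Ω.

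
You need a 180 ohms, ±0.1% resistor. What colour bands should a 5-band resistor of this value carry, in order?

brown, grey, black, black, violet

180 Ω = 180 × 10^0.
1 → brown
8 → grey
0 → black
Multiplier 10^0 → black.
±0.1% tolerance → violet.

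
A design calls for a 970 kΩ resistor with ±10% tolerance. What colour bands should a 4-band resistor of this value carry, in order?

970000 Ω = 97 × 10^4.
9 → white
7 → violet
Multiplier 10^4 → yellow.
±10% tolerance → silver.

white, violet, yellow, silver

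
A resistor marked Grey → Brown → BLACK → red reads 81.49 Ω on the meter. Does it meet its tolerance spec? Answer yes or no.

yes

Grey → 8 (first significant figure)
Brown → 1 (second significant figure)
Black → ×1 multiplier
Red → ±2% tolerance
81 × 1 = 81 Ω
Allowed range: 79.38 Ω to 82.62 Ω.
81.49 Ω lies inside that range.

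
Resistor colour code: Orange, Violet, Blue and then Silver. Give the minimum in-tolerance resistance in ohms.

Orange → 3 (first significant figure)
Violet → 7 (second significant figure)
Blue → ×10^6 multiplier
Silver → ±10% tolerance
37 × 1000000 = 37000000 Ω
Minimum = 37000000 × (1 − 10/100) = 33300000 Ω.

33300000 Ω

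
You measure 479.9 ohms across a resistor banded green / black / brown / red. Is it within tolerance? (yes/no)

no

Green → 5 (first significant figure)
Black → 0 (second significant figure)
Brown → ×10 multiplier
Red → ±2% tolerance
50 × 10 = 500 Ω
Allowed range: 490 Ω to 510 Ω.
479.9 ohms lies outside that range.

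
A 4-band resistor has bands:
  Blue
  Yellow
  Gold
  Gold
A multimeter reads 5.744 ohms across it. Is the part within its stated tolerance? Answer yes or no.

Blue → 6 (first significant figure)
Yellow → 4 (second significant figure)
Gold → ×0.1 multiplier
Gold → ±5% tolerance
64 × 0.1 = 6.4 Ω
Allowed range: 6.08 Ω to 6.72 Ω.
5.744 ohms lies outside that range.

no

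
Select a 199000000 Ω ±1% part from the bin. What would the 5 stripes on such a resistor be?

brown, white, white, blue, brown

199000000 Ω = 199 × 10^6.
1 → brown
9 → white
9 → white
Multiplier 10^6 → blue.
±1% tolerance → brown.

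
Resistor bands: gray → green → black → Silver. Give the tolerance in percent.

The last band, silver, is the tolerance band.
Silver corresponds to ±10%.

±10%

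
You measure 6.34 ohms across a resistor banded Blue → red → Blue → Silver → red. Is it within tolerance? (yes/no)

Blue → 6 (first significant figure)
Red → 2 (second significant figure)
Blue → 6 (third significant figure)
Silver → ×0.01 multiplier
Red → ±2% tolerance
626 × 0.01 = 6.26 Ω
Allowed range: 6.1348 Ω to 6.3852 Ω.
6.34 ohms lies inside that range.

yes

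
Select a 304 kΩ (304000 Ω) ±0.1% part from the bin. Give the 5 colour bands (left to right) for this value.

304000 Ω = 304 × 10^3.
3 → orange
0 → black
4 → yellow
Multiplier 10^3 → orange.
±0.1% tolerance → violet.

orange, black, yellow, orange, violet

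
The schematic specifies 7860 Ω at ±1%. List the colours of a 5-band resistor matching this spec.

7860 Ω = 786 × 10^1.
7 → violet
8 → grey
6 → blue
Multiplier 10^1 → brown.
±1% tolerance → brown.

violet, grey, blue, brown, brown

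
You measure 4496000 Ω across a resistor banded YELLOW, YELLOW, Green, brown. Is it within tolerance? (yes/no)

Yellow → 4 (first significant figure)
Yellow → 4 (second significant figure)
Green → ×10^5 multiplier
Brown → ±1% tolerance
44 × 100000 = 4400000 Ω
Allowed range: 4356000 Ω to 4444000 Ω.
4496000 Ω lies outside that range.

no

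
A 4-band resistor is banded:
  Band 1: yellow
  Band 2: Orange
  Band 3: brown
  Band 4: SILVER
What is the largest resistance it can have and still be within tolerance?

Yellow → 4 (first significant figure)
Orange → 3 (second significant figure)
Brown → ×10 multiplier
Silver → ±10% tolerance
43 × 10 = 430 Ω
Largest = 430 × (1 + 10/100) = 473 Ω.

473 Ω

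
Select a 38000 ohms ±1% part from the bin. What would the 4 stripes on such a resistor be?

38000 Ω = 38 × 10^3.
3 → orange
8 → grey
Multiplier 10^3 → orange.
±1% tolerance → brown.

orange, grey, orange, brown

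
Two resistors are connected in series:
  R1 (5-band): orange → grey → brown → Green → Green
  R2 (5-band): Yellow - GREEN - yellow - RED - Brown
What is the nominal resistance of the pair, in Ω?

38145400 Ω

R1: orange, grey, brown → 381; green ×10^5 → 38100000 Ω.
R2: yellow, green, yellow → 454; red ×10^2 → 45400 Ω.
Series: 38100000 + 45400 = 38145400 Ω.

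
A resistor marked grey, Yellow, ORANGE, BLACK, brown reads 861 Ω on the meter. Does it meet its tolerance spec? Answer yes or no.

Grey → 8 (first significant figure)
Yellow → 4 (second significant figure)
Orange → 3 (third significant figure)
Black → ×1 multiplier
Brown → ±1% tolerance
843 × 1 = 843 Ω
Allowed range: 834.57 Ω to 851.43 Ω.
861 Ω lies outside that range.

no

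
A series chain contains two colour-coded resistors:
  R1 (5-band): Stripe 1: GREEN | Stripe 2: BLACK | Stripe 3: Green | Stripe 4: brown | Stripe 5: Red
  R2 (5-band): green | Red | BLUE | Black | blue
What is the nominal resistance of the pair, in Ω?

R1: green, black, green → 505; brown ×10 → 5050 Ω.
R2: green, red, blue → 526; black ×1 → 526 Ω.
Series: 5050 + 526 = 5576 Ω.

5576 Ω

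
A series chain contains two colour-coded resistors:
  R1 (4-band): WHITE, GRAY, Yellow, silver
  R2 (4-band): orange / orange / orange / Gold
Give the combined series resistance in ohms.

1013000 Ω

R1: white, grey → 98; yellow ×10^4 → 980000 Ω.
R2: orange, orange → 33; orange ×10^3 → 33000 Ω.
Series: 980000 + 33000 = 1013000 Ω.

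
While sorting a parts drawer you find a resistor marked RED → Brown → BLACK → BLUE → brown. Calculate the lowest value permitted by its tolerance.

Red → 2 (first significant figure)
Brown → 1 (second significant figure)
Black → 0 (third significant figure)
Blue → ×10^6 multiplier
Brown → ±1% tolerance
210 × 1000000 = 210000000 Ω
Lowest = 210000000 × (1 − 1/100) = 207900000 Ω.

207900000 Ω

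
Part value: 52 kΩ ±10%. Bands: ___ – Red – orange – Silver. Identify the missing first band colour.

green

52000 Ω = 52 × 10^3.
The first band gives digit 5 of the significand, and 5 is green.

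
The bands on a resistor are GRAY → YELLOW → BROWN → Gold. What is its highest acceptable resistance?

882 Ω

Grey → 8 (first significant figure)
Yellow → 4 (second significant figure)
Brown → ×10 multiplier
Gold → ±5% tolerance
84 × 10 = 840 Ω
Highest = 840 × (1 + 5/100) = 882 Ω.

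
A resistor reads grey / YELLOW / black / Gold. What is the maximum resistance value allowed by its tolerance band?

88.2 Ω

Grey → 8 (first significant figure)
Yellow → 4 (second significant figure)
Black → ×1 multiplier
Gold → ±5% tolerance
84 × 1 = 84 Ω
Maximum = 84 × (1 + 5/100) = 88.2 Ω.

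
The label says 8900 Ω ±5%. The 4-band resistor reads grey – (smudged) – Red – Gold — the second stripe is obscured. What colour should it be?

white

8900 Ω = 89 × 10^2.
The second band gives digit 9 of the significand, and 9 is white.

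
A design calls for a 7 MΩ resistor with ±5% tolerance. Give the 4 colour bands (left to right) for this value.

violet, black, green, gold

7000000 Ω = 70 × 10^5.
7 → violet
0 → black
Multiplier 10^5 → green.
±5% tolerance → gold.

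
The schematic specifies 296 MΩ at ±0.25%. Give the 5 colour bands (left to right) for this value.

red, white, blue, blue, blue

296000000 Ω = 296 × 10^6.
2 → red
9 → white
6 → blue
Multiplier 10^6 → blue.
±0.25% tolerance → blue.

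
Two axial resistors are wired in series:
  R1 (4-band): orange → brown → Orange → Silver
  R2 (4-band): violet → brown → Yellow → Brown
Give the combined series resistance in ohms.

R1: orange, brown → 31; orange ×10^3 → 31000 Ω.
R2: violet, brown → 71; yellow ×10^4 → 710000 Ω.
Series: 31000 + 710000 = 741000 Ω.

741000 Ω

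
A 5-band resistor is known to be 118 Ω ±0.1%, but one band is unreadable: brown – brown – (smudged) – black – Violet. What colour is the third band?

118 Ω = 118 × 10^0.
The third band gives digit 8 of the significand, and 8 is grey.

grey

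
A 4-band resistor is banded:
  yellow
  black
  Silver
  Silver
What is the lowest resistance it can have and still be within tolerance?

Yellow → 4 (first significant figure)
Black → 0 (second significant figure)
Silver → ×0.01 multiplier
Silver → ±10% tolerance
40 × 0.01 = 0.4 Ω
Lowest = 0.4 × (1 − 10/100) = 0.36 Ω.

0.36 Ω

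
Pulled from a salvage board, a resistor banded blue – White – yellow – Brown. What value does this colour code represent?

Blue → 6 (first significant figure)
White → 9 (second significant figure)
Yellow → ×10^4 multiplier
69 × 10000 = 690000 Ω

690000 Ω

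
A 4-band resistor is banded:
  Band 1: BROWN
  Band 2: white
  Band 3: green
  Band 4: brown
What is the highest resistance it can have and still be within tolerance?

1919000 Ω

Brown → 1 (first significant figure)
White → 9 (second significant figure)
Green → ×10^5 multiplier
Brown → ±1% tolerance
19 × 100000 = 1900000 Ω
Highest = 1900000 × (1 + 1/100) = 1919000 Ω.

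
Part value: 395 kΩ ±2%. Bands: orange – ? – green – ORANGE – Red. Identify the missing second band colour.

white

395000 Ω = 395 × 10^3.
The second band gives digit 9 of the significand, and 9 is white.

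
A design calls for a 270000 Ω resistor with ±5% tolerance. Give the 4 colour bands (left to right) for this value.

red, violet, yellow, gold

270000 Ω = 27 × 10^4.
2 → red
7 → violet
Multiplier 10^4 → yellow.
±5% tolerance → gold.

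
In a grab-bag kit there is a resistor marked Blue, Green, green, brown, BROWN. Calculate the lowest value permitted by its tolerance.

Blue → 6 (first significant figure)
Green → 5 (second significant figure)
Green → 5 (third significant figure)
Brown → ×10 multiplier
Brown → ±1% tolerance
655 × 10 = 6550 Ω
Lowest = 6550 × (1 − 1/100) = 6484.5 Ω.

6484.5 Ω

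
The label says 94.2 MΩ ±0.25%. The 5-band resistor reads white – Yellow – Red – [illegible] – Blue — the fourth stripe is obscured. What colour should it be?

94200000 Ω = 942 × 10^5.
The fourth band is the multiplier, 10^5, which is green.

green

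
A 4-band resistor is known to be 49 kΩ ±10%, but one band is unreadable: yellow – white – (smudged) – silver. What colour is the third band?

49000 Ω = 49 × 10^3.
The third band is the multiplier, 10^3, which is orange.

orange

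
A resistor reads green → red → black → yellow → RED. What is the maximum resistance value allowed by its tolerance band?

Green → 5 (first significant figure)
Red → 2 (second significant figure)
Black → 0 (third significant figure)
Yellow → ×10^4 multiplier
Red → ±2% tolerance
520 × 10000 = 5200000 Ω
Maximum = 5200000 × (1 + 2/100) = 5304000 Ω.

5304000 Ω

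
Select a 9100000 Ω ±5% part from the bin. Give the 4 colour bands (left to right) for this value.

white, brown, green, gold

9100000 Ω = 91 × 10^5.
9 → white
1 → brown
Multiplier 10^5 → green.
±5% tolerance → gold.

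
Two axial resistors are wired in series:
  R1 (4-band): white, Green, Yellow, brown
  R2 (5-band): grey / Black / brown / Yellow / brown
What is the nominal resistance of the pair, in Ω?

R1: white, green → 95; yellow ×10^4 → 950000 Ω.
R2: grey, black, brown → 801; yellow ×10^4 → 8010000 Ω.
Series: 950000 + 8010000 = 8960000 Ω.

8960000 Ω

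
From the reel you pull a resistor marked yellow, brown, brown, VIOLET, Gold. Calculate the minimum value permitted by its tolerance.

Yellow → 4 (first significant figure)
Brown → 1 (second significant figure)
Brown → 1 (third significant figure)
Violet → ×10^7 multiplier
Gold → ±5% tolerance
411 × 10000000 = 4110000000 Ω
Minimum = 4110000000 × (1 − 5/100) = 3904500000 Ω.

3904500000 Ω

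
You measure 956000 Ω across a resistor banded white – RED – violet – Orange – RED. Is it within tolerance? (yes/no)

White → 9 (first significant figure)
Red → 2 (second significant figure)
Violet → 7 (third significant figure)
Orange → ×10^3 multiplier
Red → ±2% tolerance
927 × 1000 = 927000 Ω
Allowed range: 908460 Ω to 945540 Ω.
956000 Ω lies outside that range.

no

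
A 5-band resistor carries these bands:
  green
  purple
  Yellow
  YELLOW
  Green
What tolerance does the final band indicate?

±0.5%

The last band, green, is the tolerance band.
Green corresponds to ±0.5%.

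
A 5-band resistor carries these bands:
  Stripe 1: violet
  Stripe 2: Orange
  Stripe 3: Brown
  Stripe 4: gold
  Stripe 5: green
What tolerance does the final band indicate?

±0.5%

The last band, green, is the tolerance band.
Green corresponds to ±0.5%.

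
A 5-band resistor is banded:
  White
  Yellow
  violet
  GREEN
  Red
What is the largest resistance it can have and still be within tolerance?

White → 9 (first significant figure)
Yellow → 4 (second significant figure)
Violet → 7 (third significant figure)
Green → ×10^5 multiplier
Red → ±2% tolerance
947 × 100000 = 94700000 Ω
Largest = 94700000 × (1 + 2/100) = 96594000 Ω.

96594000 Ω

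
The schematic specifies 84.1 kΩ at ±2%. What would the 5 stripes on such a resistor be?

84100 Ω = 841 × 10^2.
8 → grey
4 → yellow
1 → brown
Multiplier 10^2 → red.
±2% tolerance → red.

grey, yellow, brown, red, red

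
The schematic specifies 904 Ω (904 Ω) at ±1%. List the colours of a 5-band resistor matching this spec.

white, black, yellow, black, brown

904 Ω = 904 × 10^0.
9 → white
0 → black
4 → yellow
Multiplier 10^0 → black.
±1% tolerance → brown.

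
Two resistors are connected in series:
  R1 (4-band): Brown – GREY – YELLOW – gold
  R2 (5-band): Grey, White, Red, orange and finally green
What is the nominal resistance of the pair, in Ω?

R1: brown, grey → 18; yellow ×10^4 → 180000 Ω.
R2: grey, white, red → 892; orange ×10^3 → 892000 Ω.
Series: 180000 + 892000 = 1072000 Ω.

1072000 Ω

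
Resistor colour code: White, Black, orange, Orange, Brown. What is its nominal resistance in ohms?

White → 9 (first significant figure)
Black → 0 (second significant figure)
Orange → 3 (third significant figure)
Orange → ×10^3 multiplier
903 × 1000 = 903000 Ω

903000 Ω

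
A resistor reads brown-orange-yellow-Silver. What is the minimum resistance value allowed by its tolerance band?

Brown → 1 (first significant figure)
Orange → 3 (second significant figure)
Yellow → ×10^4 multiplier
Silver → ±10% tolerance
13 × 10000 = 130000 Ω
Minimum = 130000 × (1 − 10/100) = 117000 Ω.

117000 Ω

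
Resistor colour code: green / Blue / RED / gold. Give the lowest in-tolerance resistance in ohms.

5320 Ω

Green → 5 (first significant figure)
Blue → 6 (second significant figure)
Red → ×10^2 multiplier
Gold → ±5% tolerance
56 × 100 = 5600 Ω
Lowest = 5600 × (1 − 5/100) = 5320 Ω.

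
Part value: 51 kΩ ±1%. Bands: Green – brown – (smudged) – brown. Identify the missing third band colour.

51000 Ω = 51 × 10^3.
The third band is the multiplier, 10^3, which is orange.

orange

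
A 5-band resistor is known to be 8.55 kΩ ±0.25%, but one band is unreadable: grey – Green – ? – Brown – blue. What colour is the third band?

8550 Ω = 855 × 10^1.
The third band gives digit 5 of the significand, and 5 is green.

green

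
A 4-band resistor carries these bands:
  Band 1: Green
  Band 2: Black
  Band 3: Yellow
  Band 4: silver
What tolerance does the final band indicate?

±10%

The last band, silver, is the tolerance band.
Silver corresponds to ±10%.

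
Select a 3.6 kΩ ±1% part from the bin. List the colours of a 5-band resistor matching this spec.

orange, blue, black, brown, brown

3600 Ω = 360 × 10^1.
3 → orange
6 → blue
0 → black
Multiplier 10^1 → brown.
±1% tolerance → brown.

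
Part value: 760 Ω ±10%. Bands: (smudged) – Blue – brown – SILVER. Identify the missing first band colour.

760 Ω = 76 × 10^1.
The first band gives digit 7 of the significand, and 7 is violet.

violet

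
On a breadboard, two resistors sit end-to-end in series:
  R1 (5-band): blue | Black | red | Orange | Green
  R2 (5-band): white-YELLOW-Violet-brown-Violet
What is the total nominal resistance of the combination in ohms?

R1: blue, black, red → 602; orange ×10^3 → 602000 Ω.
R2: white, yellow, violet → 947; brown ×10 → 9470 Ω.
Series: 602000 + 9470 = 611470 Ω.

611470 Ω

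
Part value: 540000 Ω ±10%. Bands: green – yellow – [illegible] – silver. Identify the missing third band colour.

540000 Ω = 54 × 10^4.
The third band is the multiplier, 10^4, which is yellow.

yellow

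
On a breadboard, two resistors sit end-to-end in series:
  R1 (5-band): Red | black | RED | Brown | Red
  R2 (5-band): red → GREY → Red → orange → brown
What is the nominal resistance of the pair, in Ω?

R1: red, black, red → 202; brown ×10 → 2020 Ω.
R2: red, grey, red → 282; orange ×10^3 → 282000 Ω.
Series: 2020 + 282000 = 284020 Ω.

284020 Ω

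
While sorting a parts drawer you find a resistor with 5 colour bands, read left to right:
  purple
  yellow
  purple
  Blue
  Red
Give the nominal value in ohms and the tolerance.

747000000 Ω ±2%

Violet → 7 (first significant figure)
Yellow → 4 (second significant figure)
Violet → 7 (third significant figure)
Blue → ×10^6 multiplier
Red → ±2% tolerance
747 × 1000000 = 747000000 Ω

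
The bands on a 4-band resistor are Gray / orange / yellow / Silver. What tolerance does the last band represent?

The last band, silver, is the tolerance band.
Silver corresponds to ±10%.

±10%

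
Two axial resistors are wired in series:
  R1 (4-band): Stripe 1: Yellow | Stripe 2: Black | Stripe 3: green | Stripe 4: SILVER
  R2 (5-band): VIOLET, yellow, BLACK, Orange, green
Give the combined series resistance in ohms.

R1: yellow, black → 40; green ×10^5 → 4000000 Ω.
R2: violet, yellow, black → 740; orange ×10^3 → 740000 Ω.
Series: 4000000 + 740000 = 4740000 Ω.

4740000 Ω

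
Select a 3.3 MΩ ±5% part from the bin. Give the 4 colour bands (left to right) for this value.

3300000 Ω = 33 × 10^5.
3 → orange
3 → orange
Multiplier 10^5 → green.
±5% tolerance → gold.

orange, orange, green, gold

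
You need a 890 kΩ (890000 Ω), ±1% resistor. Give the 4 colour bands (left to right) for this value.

grey, white, yellow, brown

890000 Ω = 89 × 10^4.
8 → grey
9 → white
Multiplier 10^4 → yellow.
±1% tolerance → brown.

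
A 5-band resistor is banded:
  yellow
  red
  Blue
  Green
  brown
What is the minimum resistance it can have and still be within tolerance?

42174000 Ω

Yellow → 4 (first significant figure)
Red → 2 (second significant figure)
Blue → 6 (third significant figure)
Green → ×10^5 multiplier
Brown → ±1% tolerance
426 × 100000 = 42600000 Ω
Minimum = 42600000 × (1 − 1/100) = 42174000 Ω.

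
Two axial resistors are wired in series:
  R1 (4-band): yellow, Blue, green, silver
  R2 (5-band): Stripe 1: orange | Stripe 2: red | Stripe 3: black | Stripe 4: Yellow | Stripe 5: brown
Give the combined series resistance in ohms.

7800000 Ω

R1: yellow, blue → 46; green ×10^5 → 4600000 Ω.
R2: orange, red, black → 320; yellow ×10^4 → 3200000 Ω.
Series: 4600000 + 3200000 = 7800000 Ω.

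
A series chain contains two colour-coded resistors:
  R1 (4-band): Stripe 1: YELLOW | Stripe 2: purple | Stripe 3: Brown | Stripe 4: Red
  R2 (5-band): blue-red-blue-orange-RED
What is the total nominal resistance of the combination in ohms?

626470 Ω

R1: yellow, violet → 47; brown ×10 → 470 Ω.
R2: blue, red, blue → 626; orange ×10^3 → 626000 Ω.
Series: 470 + 626000 = 626470 Ω.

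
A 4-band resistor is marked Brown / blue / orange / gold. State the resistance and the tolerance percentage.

16000 Ω ±5%

Brown → 1 (first significant figure)
Blue → 6 (second significant figure)
Orange → ×10^3 multiplier
Gold → ±5% tolerance
16 × 1000 = 16000 Ω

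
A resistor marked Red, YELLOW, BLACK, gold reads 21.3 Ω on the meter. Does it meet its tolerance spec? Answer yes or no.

no

Red → 2 (first significant figure)
Yellow → 4 (second significant figure)
Black → ×1 multiplier
Gold → ±5% tolerance
24 × 1 = 24 Ω
Allowed range: 22.8 Ω to 25.2 Ω.
21.3 Ω lies outside that range.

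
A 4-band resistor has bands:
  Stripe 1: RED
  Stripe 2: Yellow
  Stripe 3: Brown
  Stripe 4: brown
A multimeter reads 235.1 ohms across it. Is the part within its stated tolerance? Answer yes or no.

Red → 2 (first significant figure)
Yellow → 4 (second significant figure)
Brown → ×10 multiplier
Brown → ±1% tolerance
24 × 10 = 240 Ω
Allowed range: 237.6 Ω to 242.4 Ω.
235.1 ohms lies outside that range.

no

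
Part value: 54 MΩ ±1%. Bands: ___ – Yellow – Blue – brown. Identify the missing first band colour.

54000000 Ω = 54 × 10^6.
The first band gives digit 5 of the significand, and 5 is green.

green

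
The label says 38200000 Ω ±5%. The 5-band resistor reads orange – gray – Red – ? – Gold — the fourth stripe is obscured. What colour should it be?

38200000 Ω = 382 × 10^5.
The fourth band is the multiplier, 10^5, which is green.

green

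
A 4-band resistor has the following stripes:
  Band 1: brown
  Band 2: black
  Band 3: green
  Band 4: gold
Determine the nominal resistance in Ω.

Brown → 1 (first significant figure)
Black → 0 (second significant figure)
Green → ×10^5 multiplier
10 × 100000 = 1000000 Ω

1000000 Ω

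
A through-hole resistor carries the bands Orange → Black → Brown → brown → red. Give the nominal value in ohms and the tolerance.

Orange → 3 (first significant figure)
Black → 0 (second significant figure)
Brown → 1 (third significant figure)
Brown → ×10 multiplier
Red → ±2% tolerance
301 × 10 = 3010 Ω

3010 Ω ±2%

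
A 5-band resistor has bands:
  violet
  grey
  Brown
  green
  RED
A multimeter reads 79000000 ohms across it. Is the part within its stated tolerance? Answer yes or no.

Violet → 7 (first significant figure)
Grey → 8 (second significant figure)
Brown → 1 (third significant figure)
Green → ×10^5 multiplier
Red → ±2% tolerance
781 × 100000 = 78100000 Ω
Allowed range: 76538000 Ω to 79662000 Ω.
79000000 ohms lies inside that range.

yes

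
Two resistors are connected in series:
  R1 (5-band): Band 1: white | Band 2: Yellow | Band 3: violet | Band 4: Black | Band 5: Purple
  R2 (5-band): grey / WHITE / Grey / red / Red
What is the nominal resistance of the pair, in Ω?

R1: white, yellow, violet → 947; black ×1 → 947 Ω.
R2: grey, white, grey → 898; red ×10^2 → 89800 Ω.
Series: 947 + 89800 = 90747 Ω.

90747 Ω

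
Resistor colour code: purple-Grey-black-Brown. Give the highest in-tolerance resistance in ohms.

78.78 Ω

Violet → 7 (first significant figure)
Grey → 8 (second significant figure)
Black → ×1 multiplier
Brown → ±1% tolerance
78 × 1 = 78 Ω
Highest = 78 × (1 + 1/100) = 78.78 Ω.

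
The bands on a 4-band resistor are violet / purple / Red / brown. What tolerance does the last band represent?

The last band, brown, is the tolerance band.
Brown corresponds to ±1%.

±1%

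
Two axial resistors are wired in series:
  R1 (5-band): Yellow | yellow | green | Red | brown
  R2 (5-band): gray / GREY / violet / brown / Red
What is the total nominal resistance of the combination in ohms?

53370 Ω

R1: yellow, yellow, green → 445; red ×10^2 → 44500 Ω.
R2: grey, grey, violet → 887; brown ×10 → 8870 Ω.
Series: 44500 + 8870 = 53370 Ω.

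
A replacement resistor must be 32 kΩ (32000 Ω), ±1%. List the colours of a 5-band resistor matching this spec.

orange, red, black, red, brown

32000 Ω = 320 × 10^2.
3 → orange
2 → red
0 → black
Multiplier 10^2 → red.
±1% tolerance → brown.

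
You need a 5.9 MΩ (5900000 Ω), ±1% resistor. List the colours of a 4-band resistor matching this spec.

5900000 Ω = 59 × 10^5.
5 → green
9 → white
Multiplier 10^5 → green.
±1% tolerance → brown.

green, white, green, brown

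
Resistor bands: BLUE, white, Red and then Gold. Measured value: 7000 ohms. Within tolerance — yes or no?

Blue → 6 (first significant figure)
White → 9 (second significant figure)
Red → ×10^2 multiplier
Gold → ±5% tolerance
69 × 100 = 6900 Ω
Allowed range: 6555 Ω to 7245 Ω.
7000 ohms lies inside that range.

yes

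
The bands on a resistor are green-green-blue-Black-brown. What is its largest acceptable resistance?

561.56 Ω

Green → 5 (first significant figure)
Green → 5 (second significant figure)
Blue → 6 (third significant figure)
Black → ×1 multiplier
Brown → ±1% tolerance
556 × 1 = 556 Ω
Largest = 556 × (1 + 1/100) = 561.56 Ω.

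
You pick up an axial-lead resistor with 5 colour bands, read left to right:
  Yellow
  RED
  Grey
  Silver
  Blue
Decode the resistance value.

Yellow → 4 (first significant figure)
Red → 2 (second significant figure)
Grey → 8 (third significant figure)
Silver → ×0.01 multiplier
428 × 0.01 = 4.28 Ω

4.28 Ω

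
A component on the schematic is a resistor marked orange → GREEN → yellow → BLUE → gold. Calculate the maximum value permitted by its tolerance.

Orange → 3 (first significant figure)
Green → 5 (second significant figure)
Yellow → 4 (third significant figure)
Blue → ×10^6 multiplier
Gold → ±5% tolerance
354 × 1000000 = 354000000 Ω
Maximum = 354000000 × (1 + 5/100) = 371700000 Ω.

371700000 Ω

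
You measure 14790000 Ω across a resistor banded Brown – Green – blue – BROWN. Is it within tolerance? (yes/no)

Brown → 1 (first significant figure)
Green → 5 (second significant figure)
Blue → ×10^6 multiplier
Brown → ±1% tolerance
15 × 1000000 = 15000000 Ω
Allowed range: 14850000 Ω to 15150000 Ω.
14790000 Ω lies outside that range.

no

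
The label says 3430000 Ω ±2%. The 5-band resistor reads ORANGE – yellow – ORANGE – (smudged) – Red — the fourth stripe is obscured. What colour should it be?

yellow

3430000 Ω = 343 × 10^4.
The fourth band is the multiplier, 10^4, which is yellow.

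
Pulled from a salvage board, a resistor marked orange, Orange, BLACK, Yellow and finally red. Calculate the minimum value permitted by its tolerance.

3234000 Ω

Orange → 3 (first significant figure)
Orange → 3 (second significant figure)
Black → 0 (third significant figure)
Yellow → ×10^4 multiplier
Red → ±2% tolerance
330 × 10000 = 3300000 Ω
Minimum = 3300000 × (1 − 2/100) = 3234000 Ω.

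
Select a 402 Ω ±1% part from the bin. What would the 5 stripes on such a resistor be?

yellow, black, red, black, brown

402 Ω = 402 × 10^0.
4 → yellow
0 → black
2 → red
Multiplier 10^0 → black.
±1% tolerance → brown.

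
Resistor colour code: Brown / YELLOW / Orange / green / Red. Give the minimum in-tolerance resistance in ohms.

Brown → 1 (first significant figure)
Yellow → 4 (second significant figure)
Orange → 3 (third significant figure)
Green → ×10^5 multiplier
Red → ±2% tolerance
143 × 100000 = 14300000 Ω
Minimum = 14300000 × (1 − 2/100) = 14014000 Ω.

14014000 Ω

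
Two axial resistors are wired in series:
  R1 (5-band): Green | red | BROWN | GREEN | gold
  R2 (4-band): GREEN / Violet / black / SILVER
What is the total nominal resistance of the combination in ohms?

52100057 Ω

R1: green, red, brown → 521; green ×10^5 → 52100000 Ω.
R2: green, violet → 57; black ×1 → 57 Ω.
Series: 52100000 + 57 = 52100057 Ω.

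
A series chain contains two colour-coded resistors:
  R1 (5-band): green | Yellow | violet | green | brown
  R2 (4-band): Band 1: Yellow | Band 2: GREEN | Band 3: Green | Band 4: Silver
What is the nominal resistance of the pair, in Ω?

R1: green, yellow, violet → 547; green ×10^5 → 54700000 Ω.
R2: yellow, green → 45; green ×10^5 → 4500000 Ω.
Series: 54700000 + 4500000 = 59200000 Ω.

59200000 Ω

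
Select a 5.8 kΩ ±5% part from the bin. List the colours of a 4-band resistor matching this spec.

5800 Ω = 58 × 10^2.
5 → green
8 → grey
Multiplier 10^2 → red.
±5% tolerance → gold.

green, grey, red, gold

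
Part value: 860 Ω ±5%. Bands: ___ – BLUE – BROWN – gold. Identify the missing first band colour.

grey

860 Ω = 86 × 10^1.
The first band gives digit 8 of the significand, and 8 is grey.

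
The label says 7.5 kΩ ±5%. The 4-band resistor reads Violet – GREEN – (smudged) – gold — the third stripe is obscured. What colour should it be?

red

7500 Ω = 75 × 10^2.
The third band is the multiplier, 10^2, which is red.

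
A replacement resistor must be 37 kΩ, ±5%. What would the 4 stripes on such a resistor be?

37000 Ω = 37 × 10^3.
3 → orange
7 → violet
Multiplier 10^3 → orange.
±5% tolerance → gold.

orange, violet, orange, gold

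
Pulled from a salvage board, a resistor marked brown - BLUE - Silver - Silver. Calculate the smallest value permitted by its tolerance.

Brown → 1 (first significant figure)
Blue → 6 (second significant figure)
Silver → ×0.01 multiplier
Silver → ±10% tolerance
16 × 0.01 = 0.16 Ω
Smallest = 0.16 × (1 − 10/100) = 0.144 Ω.

0.144 Ω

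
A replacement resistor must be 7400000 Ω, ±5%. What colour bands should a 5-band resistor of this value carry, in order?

violet, yellow, black, yellow, gold

7400000 Ω = 740 × 10^4.
7 → violet
4 → yellow
0 → black
Multiplier 10^4 → yellow.
±5% tolerance → gold.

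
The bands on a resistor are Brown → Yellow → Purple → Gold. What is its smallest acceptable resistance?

Brown → 1 (first significant figure)
Yellow → 4 (second significant figure)
Violet → ×10^7 multiplier
Gold → ±5% tolerance
14 × 10000000 = 140000000 Ω
Smallest = 140000000 × (1 − 5/100) = 133000000 Ω.

133000000 Ω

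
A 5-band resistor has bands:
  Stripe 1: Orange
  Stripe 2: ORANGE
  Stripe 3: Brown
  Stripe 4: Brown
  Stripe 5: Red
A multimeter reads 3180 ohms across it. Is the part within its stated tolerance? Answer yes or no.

no

Orange → 3 (first significant figure)
Orange → 3 (second significant figure)
Brown → 1 (third significant figure)
Brown → ×10 multiplier
Red → ±2% tolerance
331 × 10 = 3310 Ω
Allowed range: 3243.8 Ω to 3376.2 Ω.
3180 ohms lies outside that range.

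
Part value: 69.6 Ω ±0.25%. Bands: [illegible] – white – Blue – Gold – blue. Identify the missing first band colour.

69.6 Ω = 696 × 10^-1.
The first band gives digit 6 of the significand, and 6 is blue.

blue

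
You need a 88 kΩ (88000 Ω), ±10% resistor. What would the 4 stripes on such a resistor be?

grey, grey, orange, silver

88000 Ω = 88 × 10^3.
8 → grey
8 → grey
Multiplier 10^3 → orange.
±10% tolerance → silver.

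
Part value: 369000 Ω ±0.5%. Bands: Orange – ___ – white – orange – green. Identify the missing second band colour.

blue

369000 Ω = 369 × 10^3.
The second band gives digit 6 of the significand, and 6 is blue.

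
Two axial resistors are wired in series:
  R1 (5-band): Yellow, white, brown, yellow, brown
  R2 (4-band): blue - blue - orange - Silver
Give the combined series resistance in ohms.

R1: yellow, white, brown → 491; yellow ×10^4 → 4910000 Ω.
R2: blue, blue → 66; orange ×10^3 → 66000 Ω.
Series: 4910000 + 66000 = 4976000 Ω.

4976000 Ω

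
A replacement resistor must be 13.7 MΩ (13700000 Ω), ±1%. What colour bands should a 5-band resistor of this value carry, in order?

brown, orange, violet, green, brown

13700000 Ω = 137 × 10^5.
1 → brown
3 → orange
7 → violet
Multiplier 10^5 → green.
±1% tolerance → brown.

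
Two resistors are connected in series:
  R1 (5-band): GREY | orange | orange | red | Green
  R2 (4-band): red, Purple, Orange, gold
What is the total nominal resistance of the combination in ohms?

R1: grey, orange, orange → 833; red ×10^2 → 83300 Ω.
R2: red, violet → 27; orange ×10^3 → 27000 Ω.
Series: 83300 + 27000 = 110300 Ω.

110300 Ω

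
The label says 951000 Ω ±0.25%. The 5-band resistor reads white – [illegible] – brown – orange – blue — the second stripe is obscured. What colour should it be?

951000 Ω = 951 × 10^3.
The second band gives digit 5 of the significand, and 5 is green.

green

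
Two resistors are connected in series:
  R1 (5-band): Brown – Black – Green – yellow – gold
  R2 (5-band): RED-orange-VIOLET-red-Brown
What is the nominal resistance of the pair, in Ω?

1073700 Ω

R1: brown, black, green → 105; yellow ×10^4 → 1050000 Ω.
R2: red, orange, violet → 237; red ×10^2 → 23700 Ω.
Series: 1050000 + 23700 = 1073700 Ω.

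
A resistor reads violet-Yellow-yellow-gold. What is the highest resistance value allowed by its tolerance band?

Violet → 7 (first significant figure)
Yellow → 4 (second significant figure)
Yellow → ×10^4 multiplier
Gold → ±5% tolerance
74 × 10000 = 740000 Ω
Highest = 740000 × (1 + 5/100) = 777000 Ω.

777000 Ω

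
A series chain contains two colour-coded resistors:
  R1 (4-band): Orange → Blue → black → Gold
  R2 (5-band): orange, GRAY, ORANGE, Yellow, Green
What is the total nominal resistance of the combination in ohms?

3830036 Ω

R1: orange, blue → 36; black ×1 → 36 Ω.
R2: orange, grey, orange → 383; yellow ×10^4 → 3830000 Ω.
Series: 36 + 3830000 = 3830036 Ω.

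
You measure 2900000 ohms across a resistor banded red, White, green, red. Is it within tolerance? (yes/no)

yes

Red → 2 (first significant figure)
White → 9 (second significant figure)
Green → ×10^5 multiplier
Red → ±2% tolerance
29 × 100000 = 2900000 Ω
Allowed range: 2842000 Ω to 2958000 Ω.
2900000 ohms lies inside that range.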